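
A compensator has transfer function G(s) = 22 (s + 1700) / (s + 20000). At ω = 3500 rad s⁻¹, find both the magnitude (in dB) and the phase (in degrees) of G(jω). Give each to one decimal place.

|j3500 + 1700| = √(3500² + 1700²) = 3891
|j3500 + 20000| = √(3500² + 20000²) = 2.03e+04
|G(j3500)| = 22 × 3891 / 2.03e+04 = 4.216
20 log₁₀(4.216) = 12.50 dB
∠(j3500 + 1700) = arctan(3500/1700) = 64.09°
∠(j3500 + 20000) = arctan(3500/20000) = 9.93°
∠G(j3500) = 64.09° − 9.93° = 54.17°

|G| = 12.5 dB, ∠G = 54.2°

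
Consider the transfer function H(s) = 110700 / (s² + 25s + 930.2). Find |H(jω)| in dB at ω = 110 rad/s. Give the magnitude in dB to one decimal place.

|(j110)² + 25(j110) + 930.2| = |-11170 + j2750| = 1.15e+04
|H(j110)| = 110700 / 1.15e+04 = 9.6233
20 log₁₀(9.6233) = 19.67 dB

19.7 dB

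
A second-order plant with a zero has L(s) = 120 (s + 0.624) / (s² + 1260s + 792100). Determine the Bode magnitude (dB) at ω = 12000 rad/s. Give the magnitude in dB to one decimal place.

-40.0 dB

|j12000 + 0.624| = √(12000² + 0.624²) = 1.2e+04
|(j12000)² + 1260(j12000) + 792100| = |-1.4321e+08 + j1.512e+07| = 1.44e+08
|L(j12000)| = 120 × 1.2e+04 / 1.44e+08 = 0.0099997
20 log₁₀(0.0099997) = -40.00 dB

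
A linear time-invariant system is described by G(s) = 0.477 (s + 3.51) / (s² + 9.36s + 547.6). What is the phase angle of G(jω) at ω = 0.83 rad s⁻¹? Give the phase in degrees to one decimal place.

∠(j0.83 + 3.51) = arctan(0.83/3.51) = 13.30°
∠[(j0.83)² + 9.36(j0.83) + 547.6] = ∠[546.91 + j7.7688] = 0.81°
∠G(j0.83) = 13.30° − 0.81° = 12.49°

12.5°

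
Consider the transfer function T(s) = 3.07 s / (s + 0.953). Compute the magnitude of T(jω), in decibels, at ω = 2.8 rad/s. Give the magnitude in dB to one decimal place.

|j2.8| = 2.8
|j2.8 + 0.953| = √(2.8² + 0.953²) = 2.958
|T(j2.8)| = 3.07 × 2.8 / 2.958 = 2.9063
20 log₁₀(2.9063) = 9.27 dB

9.3 dB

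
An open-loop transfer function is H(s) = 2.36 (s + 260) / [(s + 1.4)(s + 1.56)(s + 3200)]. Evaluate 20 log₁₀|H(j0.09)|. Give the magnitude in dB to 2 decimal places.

|j0.09 + 260| = √(0.09² + 260²) = 260
|j0.09 + 1.4| = √(0.09² + 1.4²) = 1.403
|j0.09 + 1.56| = √(0.09² + 1.56²) = 1.563
|j0.09 + 3200| = √(0.09² + 3200²) = 3200
|H(j0.09)| = 2.36 × 260 / (1.403 × 1.563 × 3200) = 0.087471
20 log₁₀(0.087471) = -21.163 dB

-21.16 dB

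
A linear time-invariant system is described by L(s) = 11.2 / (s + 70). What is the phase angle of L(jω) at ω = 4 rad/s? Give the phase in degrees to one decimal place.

∠(j4 + 70) = arctan(4/70) = 3.27°
∠L(j4) = −3.27° = -3.27°

-3.3°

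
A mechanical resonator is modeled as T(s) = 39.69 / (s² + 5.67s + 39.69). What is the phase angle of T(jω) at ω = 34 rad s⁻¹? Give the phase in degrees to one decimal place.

∠[(j34)² + 5.67(j34) + 39.69] = ∠[-1116.3 + j192.78] = 170.20°
∠T(j34) = −170.20° = -170.20°

-170.2°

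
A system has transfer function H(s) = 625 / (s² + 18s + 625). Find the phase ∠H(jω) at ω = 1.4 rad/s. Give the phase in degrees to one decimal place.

-2.3°

∠[(j1.4)² + 18(j1.4) + 625] = ∠[623.04 + j25.2] = 2.32°
∠H(j1.4) = −2.32° = -2.32°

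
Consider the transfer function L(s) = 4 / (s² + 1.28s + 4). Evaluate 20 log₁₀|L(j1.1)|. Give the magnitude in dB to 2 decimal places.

2.14 dB

|(j1.1)² + 1.28(j1.1) + 4| = |2.79 + j1.408| = 3.125
|L(j1.1)| = 4 / 3.125 = 1.2799
20 log₁₀(1.2799) = 2.144 dB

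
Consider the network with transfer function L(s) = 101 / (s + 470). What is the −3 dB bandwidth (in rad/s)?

470 rad/s

For a single-pole low-pass, the −3 dB point is at the pole: ω = 470 rad/s.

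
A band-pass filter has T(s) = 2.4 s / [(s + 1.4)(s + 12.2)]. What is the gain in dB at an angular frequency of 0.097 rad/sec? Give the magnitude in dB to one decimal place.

-37.3 dB

|j0.097| = 0.097
|j0.097 + 1.4| = √(0.097² + 1.4²) = 1.403
|j0.097 + 12.2| = √(0.097² + 12.2²) = 12.2
|T(j0.097)| = 2.4 × 0.097 / (1.403 × 12.2) = 0.013597
20 log₁₀(0.013597) = -37.33 dB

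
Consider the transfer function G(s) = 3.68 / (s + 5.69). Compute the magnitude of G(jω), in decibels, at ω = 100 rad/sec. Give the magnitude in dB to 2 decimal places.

-28.70 dB

|j100 + 5.69| = √(100² + 5.69²) = 100.2
|G(j100)| = 3.68 / 100.2 = 0.036741
20 log₁₀(0.036741) = -28.697 dB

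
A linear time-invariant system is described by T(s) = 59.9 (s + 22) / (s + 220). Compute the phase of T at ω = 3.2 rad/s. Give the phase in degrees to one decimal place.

7.4°

∠(j3.2 + 22) = arctan(3.2/22) = 8.28°
∠(j3.2 + 220) = arctan(3.2/220) = 0.83°
∠T(j3.2) = 8.28° − 0.83° = 7.44°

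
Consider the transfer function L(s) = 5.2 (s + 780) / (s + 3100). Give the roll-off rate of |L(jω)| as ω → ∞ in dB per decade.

0 dB/decade

With 1 zero and 1 pole, the high-frequency asymptotic slope is 20 × (1 − 1) = 0 dB/decade.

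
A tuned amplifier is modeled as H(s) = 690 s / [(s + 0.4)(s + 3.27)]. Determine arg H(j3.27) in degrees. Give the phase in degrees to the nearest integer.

∠(j3.27) = 90.00°
∠(j3.27 + 0.4) = arctan(3.27/0.4) = 83.03°
∠(j3.27 + 3.27) = arctan(3.27/3.27) = 45.00°
∠H(j3.27) = 90.00° − (83.03° + 45.00°) = -38.03°

-38°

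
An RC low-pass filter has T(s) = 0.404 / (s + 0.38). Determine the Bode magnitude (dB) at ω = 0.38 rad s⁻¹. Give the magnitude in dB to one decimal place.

|j0.38 + 0.38| = √(0.38² + 0.38²) = 0.5374
|T(j0.38)| = 0.404 / 0.5374 = 0.75177
20 log₁₀(0.75177) = -2.48 dB

-2.5 dB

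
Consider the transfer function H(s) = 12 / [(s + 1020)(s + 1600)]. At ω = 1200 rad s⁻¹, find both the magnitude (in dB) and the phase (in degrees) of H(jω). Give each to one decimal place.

|j1200 + 1020| = √(1200² + 1020²) = 1575
|j1200 + 1600| = √(1200² + 1600²) = 2000
|H(j1200)| = 12 / (1575 × 2000) = 3.8097e-06
20 log₁₀(3.8097e-06) = -108.38 dB
∠(j1200 + 1020) = arctan(1200/1020) = 49.64°
∠(j1200 + 1600) = arctan(1200/1600) = 36.87°
∠H(j1200) = − (49.64° + 36.87°) = -86.51°

|H| = -108.4 dB, ∠H = -86.5°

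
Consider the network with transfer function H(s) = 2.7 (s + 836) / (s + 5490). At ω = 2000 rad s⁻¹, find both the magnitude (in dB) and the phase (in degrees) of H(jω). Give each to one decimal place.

|j2000 + 836| = √(2000² + 836²) = 2168
|j2000 + 5490| = √(2000² + 5490²) = 5843
|H(j2000)| = 2.7 × 2168 / 5843 = 1.0017
20 log₁₀(1.0017) = 0.01 dB
∠(j2000 + 836) = arctan(2000/836) = 67.32°
∠(j2000 + 5490) = arctan(2000/5490) = 20.02°
∠H(j2000) = 67.32° − 20.02° = 47.30°

|H| = 0.0 dB, ∠H = 47.3°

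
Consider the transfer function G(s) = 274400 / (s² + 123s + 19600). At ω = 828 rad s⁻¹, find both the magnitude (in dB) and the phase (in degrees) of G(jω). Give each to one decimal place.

|G| = -7.8 dB, ∠G = -171.3 deg

|(j828)² + 123(j828) + 19600| = |-6.6598e+05 + j1.0184e+05| = 6.737e+05
|G(j828)| = 274400 / 6.737e+05 = 0.40729
20 log₁₀(0.40729) = -7.80 dB
∠[(j828)² + 123(j828) + 19600] = ∠[-6.6598e+05 + j1.0184e+05] = 171.31°
∠G(j828) = −171.31° = -171.31°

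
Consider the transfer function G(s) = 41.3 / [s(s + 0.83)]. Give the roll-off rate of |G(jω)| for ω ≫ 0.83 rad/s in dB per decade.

With 0 zeros and 2 poles, the high-frequency asymptotic slope is 20 × (0 − 2) = -40 dB/decade.

-40 dB/decade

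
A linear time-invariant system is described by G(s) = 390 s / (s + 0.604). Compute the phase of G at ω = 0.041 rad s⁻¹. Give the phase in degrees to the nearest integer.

∠(j0.041) = 90.00°
∠(j0.041 + 0.604) = arctan(0.041/0.604) = 3.88°
∠G(j0.041) = 90.00° − 3.88° = 86.12°

86°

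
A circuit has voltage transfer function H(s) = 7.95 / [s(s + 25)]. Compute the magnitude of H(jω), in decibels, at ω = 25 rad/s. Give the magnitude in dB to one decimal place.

|j25 + 25| = √(25² + 25²) = 35.36
|j25| = 25
|H(j25)| = 7.95 / (35.36 × 25) = 0.0089944
20 log₁₀(0.0089944) = -40.92 dB

-40.9 dB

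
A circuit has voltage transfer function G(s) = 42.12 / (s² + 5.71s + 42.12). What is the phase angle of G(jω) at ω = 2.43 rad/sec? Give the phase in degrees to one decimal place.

-21.0°

∠[(j2.43)² + 5.71(j2.43) + 42.12] = ∠[36.215 + j13.875] = 20.96°
∠G(j2.43) = −20.96° = -20.96°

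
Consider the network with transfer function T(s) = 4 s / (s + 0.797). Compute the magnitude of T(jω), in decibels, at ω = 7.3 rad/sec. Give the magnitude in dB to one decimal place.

|j7.3| = 7.3
|j7.3 + 0.797| = √(7.3² + 0.797²) = 7.343
|T(j7.3)| = 4 × 7.3 / 7.343 = 3.9764
20 log₁₀(3.9764) = 11.99 dB

12.0 dB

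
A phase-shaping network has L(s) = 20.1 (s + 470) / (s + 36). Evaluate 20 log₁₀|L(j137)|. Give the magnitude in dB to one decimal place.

|j137 + 470| = √(137² + 470²) = 489.6
|j137 + 36| = √(137² + 36²) = 141.7
|L(j137)| = 20.1 × 489.6 / 141.7 = 69.468
20 log₁₀(69.468) = 36.84 dB

36.8 dB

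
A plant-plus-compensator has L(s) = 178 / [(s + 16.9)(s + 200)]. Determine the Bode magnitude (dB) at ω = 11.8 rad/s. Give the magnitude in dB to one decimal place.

-27.3 dB

|j11.8 + 16.9| = √(11.8² + 16.9²) = 20.61
|j11.8 + 200| = √(11.8² + 200²) = 200.3
|L(j11.8)| = 178 / (20.61 × 200.3) = 0.043104
20 log₁₀(0.043104) = -27.31 dB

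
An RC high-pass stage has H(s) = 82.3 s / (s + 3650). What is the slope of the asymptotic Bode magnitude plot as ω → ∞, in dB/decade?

0 dB/decade

With 1 zero and 1 pole, the high-frequency asymptotic slope is 20 × (1 − 1) = 0 dB/decade.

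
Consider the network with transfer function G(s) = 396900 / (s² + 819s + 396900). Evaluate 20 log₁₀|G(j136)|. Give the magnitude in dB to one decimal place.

|(j136)² + 819(j136) + 396900| = |3.784e+05 + j1.1138e+05| = 3.945e+05
|G(j136)| = 396900 / 3.945e+05 = 1.0062
20 log₁₀(1.0062) = 0.05 dB

0.1 dB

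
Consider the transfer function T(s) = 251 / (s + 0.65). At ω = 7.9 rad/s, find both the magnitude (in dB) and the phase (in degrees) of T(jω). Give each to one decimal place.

|T| = 30.0 dB, ∠T = -85.3°

|j7.9 + 0.65| = √(7.9² + 0.65²) = 7.927
|T(j7.9)| = 251 / 7.927 = 31.665
20 log₁₀(31.665) = 30.01 dB
∠(j7.9 + 0.65) = arctan(7.9/0.65) = 85.30°
∠T(j7.9) = −85.30° = -85.30°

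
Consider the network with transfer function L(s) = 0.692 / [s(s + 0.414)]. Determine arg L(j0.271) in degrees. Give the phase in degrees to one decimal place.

-123.2 deg

∠(j0.271 + 0.414) = arctan(0.271/0.414) = 33.21°
∠(j0.271) = 90.00°
∠L(j0.271) = − (33.21° + 90.00°) = -123.21°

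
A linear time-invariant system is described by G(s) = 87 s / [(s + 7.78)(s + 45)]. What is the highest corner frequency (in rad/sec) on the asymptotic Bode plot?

45 rad/sec

Break frequencies occur at each pole and zero magnitude: 7.78 rad/sec, 45 rad/sec.
The highest is 45 rad/sec.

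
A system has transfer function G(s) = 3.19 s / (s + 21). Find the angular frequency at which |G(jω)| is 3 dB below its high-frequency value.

For a single-pole high-pass, the −3 dB point is at the pole: ω = 21 rad/s.

21 rad/s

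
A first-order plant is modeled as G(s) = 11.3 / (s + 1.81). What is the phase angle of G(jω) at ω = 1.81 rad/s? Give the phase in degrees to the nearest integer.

-45°

∠(j1.81 + 1.81) = arctan(1.81/1.81) = 45.00°
∠G(j1.81) = −45.00° = -45.00°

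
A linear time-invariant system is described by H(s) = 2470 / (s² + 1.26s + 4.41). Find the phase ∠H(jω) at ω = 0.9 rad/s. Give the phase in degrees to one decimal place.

-17.5°

∠[(j0.9)² + 1.26(j0.9) + 4.41] = ∠[3.6 + j1.134] = 17.48°
∠H(j0.9) = −17.48° = -17.48°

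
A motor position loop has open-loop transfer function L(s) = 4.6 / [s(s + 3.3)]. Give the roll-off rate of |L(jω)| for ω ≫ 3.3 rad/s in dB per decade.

With 0 zeros and 2 poles, the high-frequency asymptotic slope is 20 × (0 − 2) = -40 dB/decade.

-40 dB/decade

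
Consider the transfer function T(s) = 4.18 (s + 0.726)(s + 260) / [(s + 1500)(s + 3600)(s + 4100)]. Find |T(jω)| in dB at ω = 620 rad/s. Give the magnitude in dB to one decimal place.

|j620 + 0.726| = √(620² + 0.726²) = 620
|j620 + 260| = √(620² + 260²) = 672.3
|j620 + 1500| = √(620² + 1500²) = 1623
|j620 + 3600| = √(620² + 3600²) = 3653
|j620 + 4100| = √(620² + 4100²) = 4147
|T(j620)| = 4.18 × 620 × 672.3 / (1623 × 3653 × 4147) = 7.0869e-05
20 log₁₀(7.0869e-05) = -82.99 dB

-83.0 dB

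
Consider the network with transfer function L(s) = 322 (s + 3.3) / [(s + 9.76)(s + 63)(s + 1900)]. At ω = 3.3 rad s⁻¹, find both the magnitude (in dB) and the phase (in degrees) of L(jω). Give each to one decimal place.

|j3.3 + 3.3| = √(3.3² + 3.3²) = 4.667
|j3.3 + 9.76| = √(3.3² + 9.76²) = 10.3
|j3.3 + 63| = √(3.3² + 63²) = 63.09
|j3.3 + 1900| = √(3.3² + 1900²) = 1900
|L(j3.3)| = 322 × 4.667 / (10.3 × 63.09 × 1900) = 0.0012169
20 log₁₀(0.0012169) = -58.30 dB
∠(j3.3 + 3.3) = arctan(3.3/3.3) = 45.00°
∠(j3.3 + 9.76) = arctan(3.3/9.76) = 18.68°
∠(j3.3 + 63) = arctan(3.3/63) = 3.00°
∠(j3.3 + 1900) = arctan(3.3/1900) = 0.10°
∠L(j3.3) = 45.00° − (18.68° + 3.00° + 0.10°) = 23.22°

|L| = -58.3 dB, ∠L = 23.2°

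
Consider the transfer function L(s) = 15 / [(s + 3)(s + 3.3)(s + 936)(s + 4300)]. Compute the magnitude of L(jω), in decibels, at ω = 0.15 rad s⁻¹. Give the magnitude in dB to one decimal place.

|j0.15 + 3| = √(0.15² + 3²) = 3.004
|j0.15 + 3.3| = √(0.15² + 3.3²) = 3.303
|j0.15 + 936| = √(0.15² + 936²) = 936
|j0.15 + 4300| = √(0.15² + 4300²) = 4300
|L(j0.15)| = 15 / (3.004 × 3.303 × 936 × 4300) = 3.756e-07
20 log₁₀(3.756e-07) = -128.51 dB

-128.5 dB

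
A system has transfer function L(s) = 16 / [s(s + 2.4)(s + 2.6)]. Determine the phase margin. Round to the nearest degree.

21°

Gain crossover: |L(jω)| = 1 at ω ≈ 1.73 rad/sec.
∠L(j1.73) = −90° − arctan(1.73/2.4) − arctan(1.73/2.6) ≈ -159.46°
PM = 180° + (-159.46°) = 20.54°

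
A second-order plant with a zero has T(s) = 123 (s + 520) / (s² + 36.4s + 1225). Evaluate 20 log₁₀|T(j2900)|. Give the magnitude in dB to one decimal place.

-27.3 dB

|j2900 + 520| = √(2900² + 520²) = 2946
|(j2900)² + 36.4(j2900) + 1225| = |-8.4088e+06 + j1.0556e+05| = 8.409e+06
|T(j2900)| = 123 × 2946 / 8.409e+06 = 0.043093
20 log₁₀(0.043093) = -27.31 dB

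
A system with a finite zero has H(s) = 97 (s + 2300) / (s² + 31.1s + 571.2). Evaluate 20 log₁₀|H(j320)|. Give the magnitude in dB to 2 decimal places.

6.85 dB

|j320 + 2300| = √(320² + 2300²) = 2322
|(j320)² + 31.1(j320) + 571.2| = |-1.0183e+05 + j9952| = 1.023e+05
|H(j320)| = 97 × 2322 / 1.023e+05 = 2.2015
20 log₁₀(2.2015) = 6.855 dB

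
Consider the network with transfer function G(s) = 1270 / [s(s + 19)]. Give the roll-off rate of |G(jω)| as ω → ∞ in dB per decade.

-40 dB/decade

With 0 zeros and 2 poles, the high-frequency asymptotic slope is 20 × (0 − 2) = -40 dB/decade.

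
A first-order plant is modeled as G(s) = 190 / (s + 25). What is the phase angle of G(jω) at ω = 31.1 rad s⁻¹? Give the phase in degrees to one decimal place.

-51.2°

∠(j31.1 + 25) = arctan(31.1/25) = 51.21°
∠G(j31.1) = −51.21° = -51.21°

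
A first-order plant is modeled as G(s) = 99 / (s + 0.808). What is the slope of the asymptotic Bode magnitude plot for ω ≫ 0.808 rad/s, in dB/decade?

-20 dB/decade

With 0 zeros and 1 pole, the high-frequency asymptotic slope is 20 × (0 − 1) = -20 dB/decade.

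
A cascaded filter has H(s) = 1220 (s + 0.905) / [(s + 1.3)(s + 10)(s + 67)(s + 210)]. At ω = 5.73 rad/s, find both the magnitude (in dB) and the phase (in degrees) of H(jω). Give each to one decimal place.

|H| = -42.6 dB, ∠H = -32.5°

|j5.73 + 0.905| = √(5.73² + 0.905²) = 5.801
|j5.73 + 1.3| = √(5.73² + 1.3²) = 5.876
|j5.73 + 10| = √(5.73² + 10²) = 11.53
|j5.73 + 67| = √(5.73² + 67²) = 67.24
|j5.73 + 210| = √(5.73² + 210²) = 210.1
|H(j5.73)| = 1220 × 5.801 / (5.876 × 11.53 × 67.24 × 210.1) = 0.0073981
20 log₁₀(0.0073981) = -42.62 dB
∠(j5.73 + 0.905) = arctan(5.73/0.905) = 81.02°
∠(j5.73 + 1.3) = arctan(5.73/1.3) = 77.22°
∠(j5.73 + 10) = arctan(5.73/10) = 29.81°
∠(j5.73 + 67) = arctan(5.73/67) = 4.89°
∠(j5.73 + 210) = arctan(5.73/210) = 1.56°
∠H(j5.73) = 81.02° − (77.22° + 29.81° + 4.89° + 1.56°) = -32.46°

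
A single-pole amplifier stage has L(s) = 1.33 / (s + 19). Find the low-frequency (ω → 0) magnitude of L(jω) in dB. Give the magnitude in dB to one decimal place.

-23.1 dB

L(0) = 1.33 / 19 = 0.07
20 log₁₀(0.07) = -23.10 dB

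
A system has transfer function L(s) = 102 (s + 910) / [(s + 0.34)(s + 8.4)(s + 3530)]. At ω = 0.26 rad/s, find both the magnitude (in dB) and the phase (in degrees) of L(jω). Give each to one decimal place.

|j0.26 + 910| = √(0.26² + 910²) = 910
|j0.26 + 0.34| = √(0.26² + 0.34²) = 0.428
|j0.26 + 8.4| = √(0.26² + 8.4²) = 8.404
|j0.26 + 3530| = √(0.26² + 3530²) = 3530
|L(j0.26)| = 102 × 910 / (0.428 × 8.404 × 3530) = 7.31
20 log₁₀(7.31) = 17.28 dB
∠(j0.26 + 910) = arctan(0.26/910) = 0.02°
∠(j0.26 + 0.34) = arctan(0.26/0.34) = 37.41°
∠(j0.26 + 8.4) = arctan(0.26/8.4) = 1.77°
∠(j0.26 + 3530) = arctan(0.26/3530) = 0.00°
∠L(j0.26) = 0.02° − (37.41° + 1.77° + 0.00°) = -39.17°

|L| = 17.3 dB, ∠L = -39.2°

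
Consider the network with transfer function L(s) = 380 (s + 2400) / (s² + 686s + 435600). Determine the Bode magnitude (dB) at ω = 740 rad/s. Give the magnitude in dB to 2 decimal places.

|j740 + 2400| = √(740² + 2400²) = 2511
|(j740)² + 686(j740) + 435600| = |-1.12e+05 + j5.0764e+05| = 5.198e+05
|L(j740)| = 380 × 2511 / 5.198e+05 = 1.8359
20 log₁₀(1.8359) = 5.277 dB

5.28 dB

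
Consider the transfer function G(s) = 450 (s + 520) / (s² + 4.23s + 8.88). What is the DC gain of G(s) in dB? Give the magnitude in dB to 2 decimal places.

G(0) = 450 × 520 / 8.88 = 26351
20 log₁₀(26351) = 88.416 dB

88.42 dB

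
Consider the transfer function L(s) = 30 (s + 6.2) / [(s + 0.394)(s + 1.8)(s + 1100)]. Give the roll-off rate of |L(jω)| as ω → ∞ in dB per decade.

-40 dB/decade

With 1 zero and 3 poles, the high-frequency asymptotic slope is 20 × (1 − 3) = -40 dB/decade.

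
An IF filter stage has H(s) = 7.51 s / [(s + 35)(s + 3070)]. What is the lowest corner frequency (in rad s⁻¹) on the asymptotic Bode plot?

Break frequencies occur at each pole and zero magnitude: 35 rad s⁻¹, 3070 rad s⁻¹.
The lowest is 35 rad s⁻¹.

35 rad s⁻¹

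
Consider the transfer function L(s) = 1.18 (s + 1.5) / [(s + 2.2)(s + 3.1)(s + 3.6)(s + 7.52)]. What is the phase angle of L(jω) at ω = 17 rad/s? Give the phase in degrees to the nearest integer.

-222°

∠(j17 + 1.5) = arctan(17/1.5) = 84.96°
∠(j17 + 2.2) = arctan(17/2.2) = 82.63°
∠(j17 + 3.1) = arctan(17/3.1) = 79.67°
∠(j17 + 3.6) = arctan(17/3.6) = 78.04°
∠(j17 + 7.52) = arctan(17/7.52) = 66.14°
∠L(j17) = 84.96° − (82.63° + 79.67° + 78.04° + 66.14°) = -221.52°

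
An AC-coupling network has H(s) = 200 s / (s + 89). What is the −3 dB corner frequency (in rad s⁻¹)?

89 rad s⁻¹

For a single-pole high-pass, the −3 dB point is at the pole: ω = 89 rad s⁻¹.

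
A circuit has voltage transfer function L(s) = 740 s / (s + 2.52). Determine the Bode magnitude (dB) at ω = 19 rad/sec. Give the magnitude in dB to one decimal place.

57.3 dB

|j19| = 19
|j19 + 2.52| = √(19² + 2.52²) = 19.17
|L(j19)| = 740 × 19 / 19.17 = 733.58
20 log₁₀(733.58) = 57.31 dB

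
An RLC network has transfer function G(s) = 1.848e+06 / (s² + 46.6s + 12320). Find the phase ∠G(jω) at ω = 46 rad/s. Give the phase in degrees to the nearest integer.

-12°

∠[(j46)² + 46.6(j46) + 12320] = ∠[10204 + j2143.6] = 11.86°
∠G(j46) = −11.86° = -11.86°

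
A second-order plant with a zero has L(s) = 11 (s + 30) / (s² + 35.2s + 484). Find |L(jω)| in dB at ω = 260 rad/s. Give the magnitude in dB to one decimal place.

|j260 + 30| = √(260² + 30²) = 261.7
|(j260)² + 35.2(j260) + 484| = |-67116 + j9152| = 6.774e+04
|L(j260)| = 11 × 261.7 / 6.774e+04 = 0.042502
20 log₁₀(0.042502) = -27.43 dB

-27.4 dB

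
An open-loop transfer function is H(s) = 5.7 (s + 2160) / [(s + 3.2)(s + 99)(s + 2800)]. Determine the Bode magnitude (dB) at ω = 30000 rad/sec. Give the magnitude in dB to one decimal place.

-164.0 dB

|j30000 + 2160| = √(30000² + 2160²) = 3.008e+04
|j30000 + 3.2| = √(30000² + 3.2²) = 3e+04
|j30000 + 99| = √(30000² + 99²) = 3e+04
|j30000 + 2800| = √(30000² + 2800²) = 3.013e+04
|H(j30000)| = 5.7 × 3.008e+04 / (3e+04 × 3e+04 × 3.013e+04) = 6.3222e-09
20 log₁₀(6.3222e-09) = -163.98 dB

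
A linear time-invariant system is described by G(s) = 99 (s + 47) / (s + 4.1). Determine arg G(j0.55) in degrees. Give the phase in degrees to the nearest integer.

∠(j0.55 + 47) = arctan(0.55/47) = 0.67°
∠(j0.55 + 4.1) = arctan(0.55/4.1) = 7.64°
∠G(j0.55) = 0.67° − 7.64° = -6.97°

-7°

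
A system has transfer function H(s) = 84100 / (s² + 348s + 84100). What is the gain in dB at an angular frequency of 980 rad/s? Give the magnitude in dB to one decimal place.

-21.0 dB

|(j980)² + 348(j980) + 84100| = |-8.763e+05 + j3.4104e+05| = 9.403e+05
|H(j980)| = 84100 / 9.403e+05 = 0.089437
20 log₁₀(0.089437) = -20.97 dB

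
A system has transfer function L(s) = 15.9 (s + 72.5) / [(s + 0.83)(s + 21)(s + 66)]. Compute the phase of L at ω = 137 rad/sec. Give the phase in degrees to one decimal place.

-173.1°

∠(j137 + 72.5) = arctan(137/72.5) = 62.11°
∠(j137 + 0.83) = arctan(137/0.83) = 89.65°
∠(j137 + 21) = arctan(137/21) = 81.29°
∠(j137 + 66) = arctan(137/66) = 64.28°
∠L(j137) = 62.11° − (89.65° + 81.29° + 64.28°) = -173.10°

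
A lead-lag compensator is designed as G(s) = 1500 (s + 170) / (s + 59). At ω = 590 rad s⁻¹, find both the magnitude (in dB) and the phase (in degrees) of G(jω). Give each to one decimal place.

|G| = 63.8 dB, ∠G = -10.4°

|j590 + 170| = √(590² + 170²) = 614
|j590 + 59| = √(590² + 59²) = 592.9
|G(j590)| = 1500 × 614 / 592.9 = 1553.3
20 log₁₀(1553.3) = 63.82 dB
∠(j590 + 170) = arctan(590/170) = 73.93°
∠(j590 + 59) = arctan(590/59) = 84.29°
∠G(j590) = 73.93° − 84.29° = -10.36°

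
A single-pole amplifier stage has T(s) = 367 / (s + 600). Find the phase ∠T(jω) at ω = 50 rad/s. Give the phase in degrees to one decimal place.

-4.8°

∠(j50 + 600) = arctan(50/600) = 4.76°
∠T(j50) = −4.76° = -4.76°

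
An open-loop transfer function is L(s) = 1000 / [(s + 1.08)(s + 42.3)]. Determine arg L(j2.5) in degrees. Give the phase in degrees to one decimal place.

-70.0°

∠(j2.5 + 1.08) = arctan(2.5/1.08) = 66.64°
∠(j2.5 + 42.3) = arctan(2.5/42.3) = 3.38°
∠L(j2.5) = − (66.64° + 3.38°) = -70.02°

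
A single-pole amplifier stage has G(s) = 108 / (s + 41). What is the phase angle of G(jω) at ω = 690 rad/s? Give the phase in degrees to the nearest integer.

-87°

∠(j690 + 41) = arctan(690/41) = 86.60°
∠G(j690) = −86.60° = -86.60°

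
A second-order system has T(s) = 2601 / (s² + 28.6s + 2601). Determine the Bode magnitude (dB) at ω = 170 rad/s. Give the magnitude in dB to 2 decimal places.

-20.24 dB

|(j170)² + 28.6(j170) + 2601| = |-26299 + j4862| = 2.674e+04
|T(j170)| = 2601 / 2.674e+04 = 0.097253
20 log₁₀(0.097253) = -20.242 dB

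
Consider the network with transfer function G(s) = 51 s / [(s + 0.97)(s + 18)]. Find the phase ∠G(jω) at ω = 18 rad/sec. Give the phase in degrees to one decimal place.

∠(j18) = 90.00°
∠(j18 + 0.97) = arctan(18/0.97) = 86.92°
∠(j18 + 18) = arctan(18/18) = 45.00°
∠G(j18) = 90.00° − (86.92° + 45.00°) = -41.92°

-41.9°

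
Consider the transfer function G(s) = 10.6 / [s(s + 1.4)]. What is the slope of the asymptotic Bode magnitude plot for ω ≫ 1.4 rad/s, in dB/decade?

-40 dB/decade

With 0 zeros and 2 poles, the high-frequency asymptotic slope is 20 × (0 − 2) = -40 dB/decade.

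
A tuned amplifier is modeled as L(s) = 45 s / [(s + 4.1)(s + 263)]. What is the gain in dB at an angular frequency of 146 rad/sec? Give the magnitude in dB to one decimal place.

-16.5 dB

|j146| = 146
|j146 + 4.1| = √(146² + 4.1²) = 146.1
|j146 + 263| = √(146² + 263²) = 300.8
|L(j146)| = 45 × 146 / (146.1 × 300.8) = 0.14954
20 log₁₀(0.14954) = -16.50 dB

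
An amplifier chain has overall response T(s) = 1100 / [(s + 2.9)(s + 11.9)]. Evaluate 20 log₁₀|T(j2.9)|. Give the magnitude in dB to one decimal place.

|j2.9 + 2.9| = √(2.9² + 2.9²) = 4.101
|j2.9 + 11.9| = √(2.9² + 11.9²) = 12.25
|T(j2.9)| = 1100 / (4.101 × 12.25) = 21.898
20 log₁₀(21.898) = 26.81 dB

26.8 dB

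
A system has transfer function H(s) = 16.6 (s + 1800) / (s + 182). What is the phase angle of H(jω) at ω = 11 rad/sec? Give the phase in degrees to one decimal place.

∠(j11 + 1800) = arctan(11/1800) = 0.35°
∠(j11 + 182) = arctan(11/182) = 3.46°
∠H(j11) = 0.35° − 3.46° = -3.11°

-3.1°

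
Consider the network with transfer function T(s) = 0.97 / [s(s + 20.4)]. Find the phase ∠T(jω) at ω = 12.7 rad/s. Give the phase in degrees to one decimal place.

-121.9°

∠(j12.7 + 20.4) = arctan(12.7/20.4) = 31.90°
∠(j12.7) = 90.00°
∠T(j12.7) = − (31.90° + 90.00°) = -121.90°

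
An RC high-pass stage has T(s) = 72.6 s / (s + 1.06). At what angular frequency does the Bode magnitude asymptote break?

The single real pole at s = −1.06 gives a corner at ω = 1.06 rad/s.

1.06 rad/s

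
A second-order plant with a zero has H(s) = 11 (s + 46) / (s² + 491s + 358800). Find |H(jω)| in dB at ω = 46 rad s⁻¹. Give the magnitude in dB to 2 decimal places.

|j46 + 46| = √(46² + 46²) = 65.05
|(j46)² + 491(j46) + 358800| = |3.5668e+05 + j22586| = 3.574e+05
|H(j46)| = 11 × 65.05 / 3.574e+05 = 0.0020022
20 log₁₀(0.0020022) = -53.970 dB

-53.97 dB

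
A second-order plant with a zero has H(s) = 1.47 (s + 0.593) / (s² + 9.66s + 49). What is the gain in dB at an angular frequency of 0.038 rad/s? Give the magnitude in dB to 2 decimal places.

-34.98 dB

|j0.038 + 0.593| = √(0.038² + 0.593²) = 0.5942
|(j0.038)² + 9.66(j0.038) + 49| = |48.999 + j0.36708| = 49
|H(j0.038)| = 1.47 × 0.5942 / 49 = 0.017827
20 log₁₀(0.017827) = -34.979 dB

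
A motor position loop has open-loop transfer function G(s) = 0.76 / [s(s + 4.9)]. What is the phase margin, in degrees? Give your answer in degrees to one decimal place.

88.2°

Gain crossover: |G(jω)| = 1 at ω ≈ 0.155 rad/s.
∠G(j0.155) = −90° − arctan(0.155/4.9) ≈ -91.81°
PM = 180° + (-91.81°) = 88.19°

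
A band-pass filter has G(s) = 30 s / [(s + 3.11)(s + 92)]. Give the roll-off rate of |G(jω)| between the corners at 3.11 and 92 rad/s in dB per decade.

In this band the factors already past their corner are: 1 differentiator zero, pole at 3.11; net slope = 0 dB/decade.

0 dB/decade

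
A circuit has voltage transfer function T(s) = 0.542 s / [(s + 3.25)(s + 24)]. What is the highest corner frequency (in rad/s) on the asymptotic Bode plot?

24 rad/s

Break frequencies occur at each pole and zero magnitude: 3.25 rad/s, 24 rad/s.
The highest is 24 rad/s.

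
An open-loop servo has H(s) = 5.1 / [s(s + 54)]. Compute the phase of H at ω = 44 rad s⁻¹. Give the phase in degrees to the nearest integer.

-129°

∠(j44 + 54) = arctan(44/54) = 39.17°
∠(j44) = 90.00°
∠H(j44) = − (39.17° + 90.00°) = -129.17°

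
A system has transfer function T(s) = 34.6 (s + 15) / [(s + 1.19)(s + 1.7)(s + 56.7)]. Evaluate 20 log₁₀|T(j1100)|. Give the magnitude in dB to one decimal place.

|j1100 + 15| = √(1100² + 15²) = 1100
|j1100 + 1.19| = √(1100² + 1.19²) = 1100
|j1100 + 1.7| = √(1100² + 1.7²) = 1100
|j1100 + 56.7| = √(1100² + 56.7²) = 1101
|T(j1100)| = 34.6 × 1100 / (1100 × 1100 × 1101) = 2.856e-05
20 log₁₀(2.856e-05) = -90.88 dB

-90.9 dB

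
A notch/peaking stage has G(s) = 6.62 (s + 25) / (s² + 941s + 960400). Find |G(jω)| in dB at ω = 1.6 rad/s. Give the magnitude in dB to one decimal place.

-75.3 dB

|j1.6 + 25| = √(1.6² + 25²) = 25.05
|(j1.6)² + 941(j1.6) + 960400| = |9.604e+05 + j1505.6| = 9.604e+05
|G(j1.6)| = 6.62 × 25.05 / 9.604e+05 = 0.00017268
20 log₁₀(0.00017268) = -75.26 dB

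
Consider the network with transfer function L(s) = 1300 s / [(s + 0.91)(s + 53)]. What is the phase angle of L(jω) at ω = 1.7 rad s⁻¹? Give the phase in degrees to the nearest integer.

26°

∠(j1.7) = 90.00°
∠(j1.7 + 0.91) = arctan(1.7/0.91) = 61.84°
∠(j1.7 + 53) = arctan(1.7/53) = 1.84°
∠L(j1.7) = 90.00° − (61.84° + 1.84°) = 26.32°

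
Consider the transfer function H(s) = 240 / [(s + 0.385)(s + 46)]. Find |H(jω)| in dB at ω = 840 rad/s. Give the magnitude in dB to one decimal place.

-69.4 dB

|j840 + 0.385| = √(840² + 0.385²) = 840
|j840 + 46| = √(840² + 46²) = 841.3
|H(j840)| = 240 / (840 × 841.3) = 0.00033963
20 log₁₀(0.00033963) = -69.38 dB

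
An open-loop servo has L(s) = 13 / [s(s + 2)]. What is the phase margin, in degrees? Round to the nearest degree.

31 deg

Gain crossover: |L(jω)| = 1 at ω ≈ 3.34 rad/s.
∠L(j3.34) = −90° − arctan(3.34/2) ≈ -149.08°
PM = 180° + (-149.08°) = 30.92°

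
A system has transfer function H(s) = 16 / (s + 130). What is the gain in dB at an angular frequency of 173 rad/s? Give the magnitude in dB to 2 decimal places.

|j173 + 130| = √(173² + 130²) = 216.4
|H(j173)| = 16 / 216.4 = 0.073937
20 log₁₀(0.073937) = -22.623 dB

-22.62 dB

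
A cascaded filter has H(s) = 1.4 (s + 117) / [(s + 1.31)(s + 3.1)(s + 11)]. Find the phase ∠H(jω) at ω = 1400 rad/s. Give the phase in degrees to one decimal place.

-184.1°

∠(j1400 + 117) = arctan(1400/117) = 85.22°
∠(j1400 + 1.31) = arctan(1400/1.31) = 89.95°
∠(j1400 + 3.1) = arctan(1400/3.1) = 89.87°
∠(j1400 + 11) = arctan(1400/11) = 89.55°
∠H(j1400) = 85.22° − (89.95° + 89.87° + 89.55°) = -184.15°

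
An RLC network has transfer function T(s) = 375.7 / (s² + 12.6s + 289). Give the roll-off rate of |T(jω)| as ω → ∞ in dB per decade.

With 0 zeros and 2 poles, the high-frequency asymptotic slope is 20 × (0 − 2) = -40 dB/decade.

-40 dB/decade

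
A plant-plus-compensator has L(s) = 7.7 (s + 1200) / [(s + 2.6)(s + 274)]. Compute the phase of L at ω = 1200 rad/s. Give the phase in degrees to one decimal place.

-122.0 deg

∠(j1200 + 1200) = arctan(1200/1200) = 45.00°
∠(j1200 + 2.6) = arctan(1200/2.6) = 89.88°
∠(j1200 + 274) = arctan(1200/274) = 77.14°
∠L(j1200) = 45.00° − (89.88° + 77.14°) = -122.01°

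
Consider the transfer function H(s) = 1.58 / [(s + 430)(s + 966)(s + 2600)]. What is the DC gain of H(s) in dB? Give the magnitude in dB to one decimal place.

H(0) = 1.58 / (430 × 966 × 2600) = 1.463e-09
20 log₁₀(1.463e-09) = -176.70 dB

-176.7 dB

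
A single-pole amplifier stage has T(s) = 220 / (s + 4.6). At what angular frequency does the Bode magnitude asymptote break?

The single real pole at s = −4.6 gives a corner at ω = 4.6 rad/sec.

4.6 rad/sec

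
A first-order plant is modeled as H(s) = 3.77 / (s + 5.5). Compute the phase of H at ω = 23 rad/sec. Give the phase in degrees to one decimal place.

∠(j23 + 5.5) = arctan(23/5.5) = 76.55°
∠H(j23) = −76.55° = -76.55°

-76.6 deg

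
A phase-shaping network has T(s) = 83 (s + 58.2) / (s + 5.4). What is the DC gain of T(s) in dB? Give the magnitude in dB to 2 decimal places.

59.03 dB

T(0) = 83 × 58.2 / 5.4 = 894.56
20 log₁₀(894.56) = 59.032 dB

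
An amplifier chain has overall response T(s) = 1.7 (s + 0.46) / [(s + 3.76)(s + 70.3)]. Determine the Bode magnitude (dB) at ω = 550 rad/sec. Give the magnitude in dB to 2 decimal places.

|j550 + 0.46| = √(550² + 0.46²) = 550
|j550 + 3.76| = √(550² + 3.76²) = 550
|j550 + 70.3| = √(550² + 70.3²) = 554.5
|T(j550)| = 1.7 × 550 / (550 × 554.5) = 0.0030659
20 log₁₀(0.0030659) = -50.269 dB

-50.27 dB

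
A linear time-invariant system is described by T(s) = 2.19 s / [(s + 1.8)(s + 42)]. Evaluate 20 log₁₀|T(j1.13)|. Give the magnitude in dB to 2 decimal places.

-31.15 dB

|j1.13| = 1.13
|j1.13 + 1.8| = √(1.13² + 1.8²) = 2.125
|j1.13 + 42| = √(1.13² + 42²) = 42.02
|T(j1.13)| = 2.19 × 1.13 / (2.125 × 42.02) = 0.027714
20 log₁₀(0.027714) = -31.146 dB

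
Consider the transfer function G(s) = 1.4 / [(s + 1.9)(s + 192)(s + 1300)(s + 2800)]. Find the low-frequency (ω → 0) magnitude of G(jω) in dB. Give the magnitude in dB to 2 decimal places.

-179.54 dB

G(0) = 1.4 / (1.9 × 192 × 1300 × 2800) = 1.0543e-09
20 log₁₀(1.0543e-09) = -179.541 dB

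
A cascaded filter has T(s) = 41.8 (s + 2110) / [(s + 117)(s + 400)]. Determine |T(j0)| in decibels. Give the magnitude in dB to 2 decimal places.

T(0) = 41.8 × 2110 / (117 × 400) = 1.8846
20 log₁₀(1.8846) = 5.504 dB

5.50 dB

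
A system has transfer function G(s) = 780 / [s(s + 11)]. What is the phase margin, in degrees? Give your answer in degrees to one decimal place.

22.3°

Gain crossover: |G(jω)| = 1 at ω ≈ 26.9 rad s⁻¹.
∠G(j26.9) = −90° − arctan(26.9/11) ≈ -157.73°
PM = 180° + (-157.73°) = 22.27°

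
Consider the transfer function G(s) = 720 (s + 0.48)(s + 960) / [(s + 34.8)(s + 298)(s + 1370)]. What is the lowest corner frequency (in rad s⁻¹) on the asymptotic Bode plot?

0.48 rad s⁻¹

Break frequencies occur at each pole and zero magnitude: 0.48 rad s⁻¹, 34.8 rad s⁻¹, 298 rad s⁻¹, 960 rad s⁻¹, 1370 rad s⁻¹.
The lowest is 0.48 rad s⁻¹.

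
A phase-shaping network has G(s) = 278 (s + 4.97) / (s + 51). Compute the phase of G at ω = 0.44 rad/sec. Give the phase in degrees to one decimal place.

4.6°

∠(j0.44 + 4.97) = arctan(0.44/4.97) = 5.06°
∠(j0.44 + 51) = arctan(0.44/51) = 0.49°
∠G(j0.44) = 5.06° − 0.49° = 4.56°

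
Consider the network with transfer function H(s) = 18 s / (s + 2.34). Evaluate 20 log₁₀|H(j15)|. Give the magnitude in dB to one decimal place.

25.0 dB

|j15| = 15
|j15 + 2.34| = √(15² + 2.34²) = 15.18
|H(j15)| = 18 × 15 / 15.18 = 17.785
20 log₁₀(17.785) = 25.00 dB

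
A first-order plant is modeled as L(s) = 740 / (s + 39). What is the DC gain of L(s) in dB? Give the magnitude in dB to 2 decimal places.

25.56 dB

L(0) = 740 / 39 = 18.974
20 log₁₀(18.974) = 25.563 dB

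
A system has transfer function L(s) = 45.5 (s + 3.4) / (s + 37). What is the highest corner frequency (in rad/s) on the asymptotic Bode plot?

Break frequencies occur at each pole and zero magnitude: 3.4 rad/s, 37 rad/s.
The highest is 37 rad/s.

37 rad/s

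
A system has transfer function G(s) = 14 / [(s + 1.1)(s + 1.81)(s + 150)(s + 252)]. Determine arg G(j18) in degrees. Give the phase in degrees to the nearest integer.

-182°

∠(j18 + 1.1) = arctan(18/1.1) = 86.50°
∠(j18 + 1.81) = arctan(18/1.81) = 84.26°
∠(j18 + 150) = arctan(18/150) = 6.84°
∠(j18 + 252) = arctan(18/252) = 4.09°
∠G(j18) = − (86.50° + 84.26° + 6.84° + 4.09°) = -181.69°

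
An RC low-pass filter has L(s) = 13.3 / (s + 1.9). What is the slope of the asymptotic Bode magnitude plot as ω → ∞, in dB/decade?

-20 dB/decade

With 0 zeros and 1 pole, the high-frequency asymptotic slope is 20 × (0 − 1) = -20 dB/decade.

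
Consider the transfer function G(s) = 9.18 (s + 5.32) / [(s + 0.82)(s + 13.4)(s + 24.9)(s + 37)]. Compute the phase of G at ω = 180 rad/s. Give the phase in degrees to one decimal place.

∠(j180 + 5.32) = arctan(180/5.32) = 88.31°
∠(j180 + 0.82) = arctan(180/0.82) = 89.74°
∠(j180 + 13.4) = arctan(180/13.4) = 85.74°
∠(j180 + 24.9) = arctan(180/24.9) = 82.12°
∠(j180 + 37) = arctan(180/37) = 78.38°
∠G(j180) = 88.31° − (89.74° + 85.74° + 82.12° + 78.38°) = -247.68°

-247.7 deg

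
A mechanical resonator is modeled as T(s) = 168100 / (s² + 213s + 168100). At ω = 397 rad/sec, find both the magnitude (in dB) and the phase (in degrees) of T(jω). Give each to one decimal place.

|(j397)² + 213(j397) + 168100| = |10491 + j84561| = 8.521e+04
|T(j397)| = 168100 / 8.521e+04 = 1.9728
20 log₁₀(1.9728) = 5.90 dB
∠[(j397)² + 213(j397) + 168100] = ∠[10491 + j84561] = 82.93°
∠T(j397) = −82.93° = -82.93°

|T| = 5.9 dB, ∠T = -82.9°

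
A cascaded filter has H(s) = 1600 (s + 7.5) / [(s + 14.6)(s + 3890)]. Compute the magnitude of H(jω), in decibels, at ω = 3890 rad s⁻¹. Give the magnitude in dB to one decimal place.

-10.7 dB

|j3890 + 7.5| = √(3890² + 7.5²) = 3890
|j3890 + 14.6| = √(3890² + 14.6²) = 3890
|j3890 + 3890| = √(3890² + 3890²) = 5501
|H(j3890)| = 1600 × 3890 / (3890 × 5501) = 0.29084
20 log₁₀(0.29084) = -10.73 dB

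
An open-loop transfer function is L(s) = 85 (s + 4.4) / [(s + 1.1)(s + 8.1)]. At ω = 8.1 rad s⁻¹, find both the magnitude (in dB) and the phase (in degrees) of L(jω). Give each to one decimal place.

|j8.1 + 4.4| = √(8.1² + 4.4²) = 9.218
|j8.1 + 1.1| = √(8.1² + 1.1²) = 8.174
|j8.1 + 8.1| = √(8.1² + 8.1²) = 11.46
|L(j8.1)| = 85 × 9.218 / (8.174 × 11.46) = 8.3676
20 log₁₀(8.3676) = 18.45 dB
∠(j8.1 + 4.4) = arctan(8.1/4.4) = 61.49°
∠(j8.1 + 1.1) = arctan(8.1/1.1) = 82.27°
∠(j8.1 + 8.1) = arctan(8.1/8.1) = 45.00°
∠L(j8.1) = 61.49° − (82.27° + 45.00°) = -65.78°

|L| = 18.5 dB, ∠L = -65.8°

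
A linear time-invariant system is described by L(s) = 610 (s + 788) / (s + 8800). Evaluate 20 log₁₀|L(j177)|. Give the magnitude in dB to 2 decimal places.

34.96 dB

|j177 + 788| = √(177² + 788²) = 807.6
|j177 + 8800| = √(177² + 8800²) = 8802
|L(j177)| = 610 × 807.6 / 8802 = 55.972
20 log₁₀(55.972) = 34.959 dB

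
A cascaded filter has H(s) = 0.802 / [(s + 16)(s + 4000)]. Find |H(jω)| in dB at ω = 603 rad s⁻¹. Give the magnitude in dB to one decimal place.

-129.7 dB

|j603 + 16| = √(603² + 16²) = 603.2
|j603 + 4000| = √(603² + 4000²) = 4045
|H(j603)| = 0.802 / (603.2 × 4045) = 3.2867e-07
20 log₁₀(3.2867e-07) = -129.66 dB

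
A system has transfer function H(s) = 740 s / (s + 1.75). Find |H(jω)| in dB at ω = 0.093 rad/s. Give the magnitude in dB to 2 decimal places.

31.88 dB

|j0.093| = 0.093
|j0.093 + 1.75| = √(0.093² + 1.75²) = 1.752
|H(j0.093)| = 740 × 0.093 / 1.752 = 39.27
20 log₁₀(39.27) = 31.881 dB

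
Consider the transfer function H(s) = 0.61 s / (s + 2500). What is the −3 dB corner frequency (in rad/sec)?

2500 rad/sec

For a single-pole high-pass, the −3 dB point is at the pole: ω = 2500 rad/sec.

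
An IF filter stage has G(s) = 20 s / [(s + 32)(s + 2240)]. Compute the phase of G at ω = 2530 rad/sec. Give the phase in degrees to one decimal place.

∠(j2530) = 90.00°
∠(j2530 + 32) = arctan(2530/32) = 89.28°
∠(j2530 + 2240) = arctan(2530/2240) = 48.48°
∠G(j2530) = 90.00° − (89.28° + 48.48°) = -47.75°

-47.8°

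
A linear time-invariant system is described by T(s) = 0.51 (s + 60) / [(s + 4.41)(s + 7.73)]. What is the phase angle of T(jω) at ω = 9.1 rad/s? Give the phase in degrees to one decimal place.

∠(j9.1 + 60) = arctan(9.1/60) = 8.62°
∠(j9.1 + 4.41) = arctan(9.1/4.41) = 64.14°
∠(j9.1 + 7.73) = arctan(9.1/7.73) = 49.65°
∠T(j9.1) = 8.62° − (64.14° + 49.65°) = -105.17°

-105.2 deg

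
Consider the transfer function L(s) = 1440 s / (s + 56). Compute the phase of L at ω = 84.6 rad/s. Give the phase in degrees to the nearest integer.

∠(j84.6) = 90.00°
∠(j84.6 + 56) = arctan(84.6/56) = 56.50°
∠L(j84.6) = 90.00° − 56.50° = 33.50°

34 deg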